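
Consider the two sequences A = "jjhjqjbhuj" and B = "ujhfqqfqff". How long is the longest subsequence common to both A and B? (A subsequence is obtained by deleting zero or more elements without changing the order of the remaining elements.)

3

Backtracking the LCS table gives one alignment: j (A2,B2) → h (A3,B3) → q (A5,B8).
So the longest common subsequence has length 3.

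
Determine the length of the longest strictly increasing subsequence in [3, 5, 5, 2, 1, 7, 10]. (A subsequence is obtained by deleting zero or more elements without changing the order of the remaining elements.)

4

One longest increasing subsequence is 3, 5, 7, 10 (positions 1,2,6,7), of length 4; no longer one exists.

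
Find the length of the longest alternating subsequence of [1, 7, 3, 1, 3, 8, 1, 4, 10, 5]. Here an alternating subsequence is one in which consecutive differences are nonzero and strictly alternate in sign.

7

Track the best alternating length ending on an up-step vs a down-step at each position: up/down = 1/1, 2/1, 2/3, 1/3, 4/3, 4/1, 1/5, 6/5, 6/1, 6/7.
The maximum over both is 7; one such subsequence is 1, 7, 1, 3, 1, 10, 5.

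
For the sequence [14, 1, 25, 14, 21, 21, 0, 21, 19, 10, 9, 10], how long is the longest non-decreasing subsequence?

5

Scanning left to right, the best length ending at each element is: 14→1, 1→1, 25→2, 14→2, 21→3, 21→4, 0→1, 21→5, 19→3, 10→2, 9→2, 10→3.
So the longest non-decreasing subsequence has length 5, e.g. 14, 14, 21, 21, 21.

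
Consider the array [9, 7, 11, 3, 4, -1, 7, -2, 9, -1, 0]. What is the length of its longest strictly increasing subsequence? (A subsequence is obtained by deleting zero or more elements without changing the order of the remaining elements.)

Let dp[i] be the longest increasing subsequence ending at position i. Then dp = [1, 1, 2, 1, 2, 1, 3, 1, 4, 2, 3].
The maximum is 4; one witness is 3, 4, 7, 9 at positions 4,5,7,9.

4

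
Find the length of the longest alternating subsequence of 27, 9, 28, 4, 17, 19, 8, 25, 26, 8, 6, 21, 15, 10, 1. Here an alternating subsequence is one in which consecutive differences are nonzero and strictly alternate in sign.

A longest alternating subsequence is 27, 9, 28, 4, 17, 8, 25, 8, 21, 15 (positions 1,2,3,4,5,7,8,10,12,13); its 9 consecutive differences strictly alternate in sign, and length 10 is optimal.

10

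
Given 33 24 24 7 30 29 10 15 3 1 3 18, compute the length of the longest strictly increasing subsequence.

Let dp[i] be the longest increasing subsequence ending at position i. Then dp = [1, 1, 1, 1, 2, 2, 2, 3, 1, 1, 2, 4].
The maximum is 4; one witness is 7, 10, 15, 18 at positions 4,7,8,12.

4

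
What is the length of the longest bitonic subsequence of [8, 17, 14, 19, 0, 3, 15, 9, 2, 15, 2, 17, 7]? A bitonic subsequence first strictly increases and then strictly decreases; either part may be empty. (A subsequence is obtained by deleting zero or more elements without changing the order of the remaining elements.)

One longest bitonic subsequence is 8, 17, 19, 15, 9, 7 (positions 1,2,4,7,8,13): it rises to 19 then falls. Length 6 is optimal.

6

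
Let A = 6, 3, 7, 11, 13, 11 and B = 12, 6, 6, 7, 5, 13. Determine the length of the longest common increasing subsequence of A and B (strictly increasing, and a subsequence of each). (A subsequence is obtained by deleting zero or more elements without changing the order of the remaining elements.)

For each value that appears in both, track the longest common increasing run ending there.
The best achievable length is 3; one witness is 6, 7, 13 (A-positions 1,3,5, B-positions 2,4,6).

3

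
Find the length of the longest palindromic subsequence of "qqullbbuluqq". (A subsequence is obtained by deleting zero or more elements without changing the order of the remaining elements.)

10

One longest palindromic subsequence is qqulbbluqq (positions 1,2,3,4,6,7,9,10,11,12); it reads the same forward and backward, and the interval DP gives dp[1][12] = 10.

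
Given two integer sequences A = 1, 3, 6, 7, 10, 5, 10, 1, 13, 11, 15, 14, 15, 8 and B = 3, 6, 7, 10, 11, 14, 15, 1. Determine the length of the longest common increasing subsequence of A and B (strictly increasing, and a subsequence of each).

7

For each value that appears in both, track the longest common increasing run ending there.
The best achievable length is 7; one witness is 3, 6, 7, 10, 11, 14, 15 (A-positions 2,3,4,5,10,12,13, B-positions 1,2,3,4,5,6,7).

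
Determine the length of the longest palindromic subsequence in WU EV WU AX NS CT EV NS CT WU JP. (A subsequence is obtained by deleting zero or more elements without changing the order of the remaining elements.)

5

Using dp[i][j] = 2 + dp[i+1][j−1] if the ends match, else max(dp[i+1][j], dp[i][j−1]):
dp[1][11] = 5. A witness is WU CT NS CT WU at positions 3,6,8,9,10.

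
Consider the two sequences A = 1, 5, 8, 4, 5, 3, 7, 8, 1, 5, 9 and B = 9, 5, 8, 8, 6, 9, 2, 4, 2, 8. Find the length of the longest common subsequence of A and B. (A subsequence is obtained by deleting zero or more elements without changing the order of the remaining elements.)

4

Backtracking the LCS table gives one alignment: 5 (A2,B2) → 8 (A3,B4) → 4 (A4,B8) → 8 (A8,B10).
So the longest common subsequence has length 4.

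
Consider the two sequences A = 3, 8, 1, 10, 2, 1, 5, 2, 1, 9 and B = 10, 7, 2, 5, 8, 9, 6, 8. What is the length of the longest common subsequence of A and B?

Backtracking the LCS table gives one alignment: 10 (A4,B1) → 2 (A5,B3) → 5 (A7,B4) → 9 (A10,B6).
So the longest common subsequence has length 4.

4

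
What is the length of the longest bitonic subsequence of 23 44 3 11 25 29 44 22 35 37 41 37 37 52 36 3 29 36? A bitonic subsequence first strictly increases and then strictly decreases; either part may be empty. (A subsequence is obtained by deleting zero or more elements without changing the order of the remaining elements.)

One longest bitonic subsequence is 3, 11, 25, 29, 35, 37, 41, 37, 36, 29 (positions 3,4,5,6,9,10,11,13,15,17): it rises to 41 then falls. Length 10 is optimal.

10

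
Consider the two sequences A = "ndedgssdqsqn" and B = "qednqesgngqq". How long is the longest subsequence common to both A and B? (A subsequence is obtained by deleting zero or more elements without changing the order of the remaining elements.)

5

Backtracking the LCS table gives one alignment: n (A1,B4) → e (A3,B6) → g (A5,B10) → q (A9,B11) → q (A11,B12).
So the longest common subsequence has length 5.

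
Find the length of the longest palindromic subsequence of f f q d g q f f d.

7

Using dp[i][j] = 2 + dp[i+1][j−1] if the ends match, else max(dp[i+1][j], dp[i][j−1]):
dp[1][9] = 7. A witness is ffqgqff at positions 1,2,3,5,6,7,8.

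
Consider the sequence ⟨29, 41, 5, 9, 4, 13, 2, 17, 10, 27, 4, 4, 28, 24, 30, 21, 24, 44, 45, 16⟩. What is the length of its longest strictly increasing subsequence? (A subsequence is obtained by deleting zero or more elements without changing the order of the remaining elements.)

9

Scanning left to right, the best length ending at each element is: 29→1, 41→2, 5→1, 9→2, 4→1, 13→3, 2→1, 17→4, 10→3, 27→5, 4→2, 4→2, 28→6, 24→5, 30→7, 21→5, 24→6, 44→8, 45→9, 16→4.
So the longest increasing subsequence has length 9, e.g. 5, 9, 13, 17, 27, 28, 30, 44, 45.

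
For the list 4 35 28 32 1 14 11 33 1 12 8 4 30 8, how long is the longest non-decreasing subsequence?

Scanning left to right, the best length ending at each element is: 4→1, 35→2, 28→2, 32→3, 1→1, 14→2, 11→2, 33→4, 1→2, 12→3, 8→3, 4→3, 30→4, 8→4.
So the longest non-decreasing subsequence has length 4, e.g. 4, 28, 32, 33.

4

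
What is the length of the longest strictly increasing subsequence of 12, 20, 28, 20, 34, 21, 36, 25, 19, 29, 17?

5

Let dp[i] be the longest increasing subsequence ending at position i. Then dp = [1, 2, 3, 2, 4, 3, 5, 4, 2, 5, 2].
The maximum is 5; one witness is 12, 20, 28, 34, 36 at positions 1,2,3,5,7.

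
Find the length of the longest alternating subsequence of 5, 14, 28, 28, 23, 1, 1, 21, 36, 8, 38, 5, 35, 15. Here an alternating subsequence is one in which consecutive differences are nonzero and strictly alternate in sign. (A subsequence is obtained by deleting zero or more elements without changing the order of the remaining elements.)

9

Track the best alternating length ending on an up-step vs a down-step at each position: up/down = 1/1, 2/1, 2/1, 2/1, 2/3, 1/3, 1/3, 4/3, 4/1, 4/5, 6/1, 4/7, 8/7, 8/9.
The maximum over both is 9; one such subsequence is 5, 14, 1, 21, 8, 38, 5, 35, 15.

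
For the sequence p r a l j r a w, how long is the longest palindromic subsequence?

3

Using dp[i][j] = 2 + dp[i+1][j−1] if the ends match, else max(dp[i+1][j], dp[i][j−1]):
dp[1][8] = 3. A witness is ara at positions 3,6,7.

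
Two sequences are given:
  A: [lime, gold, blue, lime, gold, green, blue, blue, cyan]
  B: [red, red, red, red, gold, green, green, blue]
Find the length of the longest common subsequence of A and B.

3

A longest common subsequence is gold, green, blue (length 3); the LCS DP confirms no longer common subsequence exists.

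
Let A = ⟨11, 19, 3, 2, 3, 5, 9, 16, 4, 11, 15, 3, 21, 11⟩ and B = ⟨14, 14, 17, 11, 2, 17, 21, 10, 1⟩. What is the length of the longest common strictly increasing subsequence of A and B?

A longest common strictly increasing subsequence is 11, 21 (length 2); it appears in order in both A and B, and no longer such subsequence exists.

2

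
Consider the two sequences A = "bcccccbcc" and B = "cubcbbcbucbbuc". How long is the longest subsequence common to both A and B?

6

Backtracking the LCS table gives one alignment: b (A1,B3) → c (A2,B4) → c (A3,B7) → c (A4,B10) → b (A7,B12) → c (A9,B14).
So the longest common subsequence has length 6.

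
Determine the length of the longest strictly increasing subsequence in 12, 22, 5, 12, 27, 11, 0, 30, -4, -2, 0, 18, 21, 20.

5

Let dp[i] be the longest increasing subsequence ending at position i. Then dp = [1, 2, 1, 2, 3, 2, 1, 4, 1, 2, 3, 4, 5, 5].
The maximum is 5; one witness is -4, -2, 0, 18, 21 at positions 9,10,11,12,13.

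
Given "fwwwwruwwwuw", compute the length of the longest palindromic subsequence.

9

Using dp[i][j] = 2 + dp[i+1][j−1] if the ends match, else max(dp[i+1][j], dp[i][j−1]):
dp[1][12] = 9. A witness is wwwwuwwww at positions 2,3,4,5,7,8,9,10,12.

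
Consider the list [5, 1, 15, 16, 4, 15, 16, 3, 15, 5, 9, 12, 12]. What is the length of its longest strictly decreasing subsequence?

3

One longest decreasing subsequence is 5, 4, 3 (positions 1,5,8), of length 3; no longer one exists.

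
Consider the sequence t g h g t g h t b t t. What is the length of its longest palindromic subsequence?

One longest palindromic subsequence is thgtght (positions 1,3,4,5,6,7,11); it reads the same forward and backward, and the interval DP gives dp[1][11] = 7.

7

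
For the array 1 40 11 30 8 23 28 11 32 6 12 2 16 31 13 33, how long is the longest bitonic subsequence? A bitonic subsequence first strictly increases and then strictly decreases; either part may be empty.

7

Let inc[i] be the LIS ending at i and dec[i] the longest strictly decreasing subsequence starting at i. inc = [1, 2, 2, 3, 2, 3, 4, 3, 5, 2, 4, 2, 5, 6, 5, 7], dec = [1, 6, 4, 5, 3, 4, 4, 3, 3, 2, 2, 1, 2, 2, 1, 1].
max_i inc[i]+dec[i]−1 = 7, with one witness 1, 40, 30, 28, 11, 6, 2.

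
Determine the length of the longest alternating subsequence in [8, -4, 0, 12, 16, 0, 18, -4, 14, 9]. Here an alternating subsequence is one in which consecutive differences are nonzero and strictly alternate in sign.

Track the best alternating length ending on an up-step vs a down-step at each position: up/down = 1/1, 1/2, 3/2, 3/1, 3/1, 3/4, 5/1, 1/6, 7/6, 7/8.
The maximum over both is 8; one such subsequence is 8, -4, 12, 0, 18, -4, 14, 9.

8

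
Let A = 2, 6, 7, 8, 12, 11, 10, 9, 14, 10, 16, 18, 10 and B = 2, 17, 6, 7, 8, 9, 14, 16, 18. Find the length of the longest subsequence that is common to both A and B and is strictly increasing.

A longest common strictly increasing subsequence is 2, 6, 7, 8, 9, 14, 16, 18 (length 8); it appears in order in both A and B, and no longer such subsequence exists.

8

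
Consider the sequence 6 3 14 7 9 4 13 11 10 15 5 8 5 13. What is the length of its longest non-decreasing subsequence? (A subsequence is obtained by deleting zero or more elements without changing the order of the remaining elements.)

Scanning left to right, the best length ending at each element is: 6→1, 3→1, 14→2, 7→2, 9→3, 4→2, 13→4, 11→4, 10→4, 15→5, 5→3, 8→4, 5→4, 13→5.
So the longest non-decreasing subsequence has length 5, e.g. 6, 7, 9, 13, 15.

5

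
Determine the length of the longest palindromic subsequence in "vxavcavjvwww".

One longest palindromic subsequence is vvavv (positions 1,4,6,7,9); it reads the same forward and backward, and the interval DP gives dp[1][12] = 5.

5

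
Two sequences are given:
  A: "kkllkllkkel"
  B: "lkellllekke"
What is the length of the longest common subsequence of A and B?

8

Backtracking the LCS table gives one alignment: k (A1,B2) → l (A3,B4) → l (A4,B5) → l (A6,B6) → l (A7,B7) → k (A8,B9) → k (A9,B10) → e (A10,B11).
So the longest common subsequence has length 8.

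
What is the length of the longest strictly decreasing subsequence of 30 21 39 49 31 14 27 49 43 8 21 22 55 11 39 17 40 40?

5

Scanning left to right, the best length ending at each element is: 30→1, 21→2, 39→1, 49→1, 31→2, 14→3, 27→3, 49→1, 43→2, 8→4, 21→4, 22→4, 55→1, 11→5, 39→3, 17→5, 40→3, 40→3.
So the longest decreasing subsequence has length 5, e.g. 39, 31, 27, 21, 11.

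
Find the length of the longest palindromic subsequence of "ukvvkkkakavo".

One longest palindromic subsequence is vkkkkv (positions 4,5,6,7,9,11); it reads the same forward and backward, and the interval DP gives dp[1][12] = 6.

6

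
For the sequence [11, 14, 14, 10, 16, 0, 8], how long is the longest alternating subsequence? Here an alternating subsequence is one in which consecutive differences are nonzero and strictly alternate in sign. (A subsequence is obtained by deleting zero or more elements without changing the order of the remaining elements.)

Track the best alternating length ending on an up-step vs a down-step at each position: up/down = 1/1, 2/1, 2/1, 1/3, 4/1, 1/5, 6/5.
The maximum over both is 6; one such subsequence is 11, 14, 10, 16, 0, 8.

6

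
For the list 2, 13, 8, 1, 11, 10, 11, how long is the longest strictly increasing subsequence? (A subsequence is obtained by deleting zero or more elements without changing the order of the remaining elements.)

Let dp[i] be the longest increasing subsequence ending at position i. Then dp = [1, 2, 2, 1, 3, 3, 4].
The maximum is 4; one witness is 2, 8, 10, 11 at positions 1,3,6,7.

4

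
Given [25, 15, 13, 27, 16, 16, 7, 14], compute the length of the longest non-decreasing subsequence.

One longest non-decreasing subsequence is 15, 16, 16 (positions 2,5,6), of length 3; no longer one exists.

3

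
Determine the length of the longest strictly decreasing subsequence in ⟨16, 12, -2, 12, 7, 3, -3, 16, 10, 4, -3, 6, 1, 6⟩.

One longest decreasing subsequence is 16, 12, 7, 3, -3 (positions 1,2,5,6,7), of length 5; no longer one exists.

5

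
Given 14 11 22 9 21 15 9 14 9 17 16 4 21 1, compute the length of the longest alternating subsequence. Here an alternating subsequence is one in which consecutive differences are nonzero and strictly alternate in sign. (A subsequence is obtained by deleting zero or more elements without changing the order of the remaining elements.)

12

A longest alternating subsequence is 14, 11, 22, 9, 21, 9, 14, 9, 17, 16, 21, 1 (positions 1,2,3,4,5,7,8,9,10,11,13,14); its 11 consecutive differences strictly alternate in sign, and length 12 is optimal.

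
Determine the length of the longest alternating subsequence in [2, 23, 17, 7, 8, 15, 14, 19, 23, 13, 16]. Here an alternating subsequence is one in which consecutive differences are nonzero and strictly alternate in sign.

8

Track the best alternating length ending on an up-step vs a down-step at each position: up/down = 1/1, 2/1, 2/3, 2/3, 4/3, 4/3, 4/5, 6/3, 6/1, 4/7, 8/7.
The maximum over both is 8; one such subsequence is 2, 23, 7, 15, 14, 19, 13, 16.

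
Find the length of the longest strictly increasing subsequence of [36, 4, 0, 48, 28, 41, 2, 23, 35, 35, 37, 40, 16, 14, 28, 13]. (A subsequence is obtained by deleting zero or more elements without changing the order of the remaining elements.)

One longest increasing subsequence is 0, 2, 23, 35, 37, 40 (positions 3,7,8,9,11,12), of length 6; no longer one exists.

6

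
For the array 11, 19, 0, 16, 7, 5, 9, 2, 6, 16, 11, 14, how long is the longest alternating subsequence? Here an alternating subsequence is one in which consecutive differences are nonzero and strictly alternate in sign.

10

A longest alternating subsequence is 11, 19, 0, 16, 7, 9, 2, 16, 11, 14 (positions 1,2,3,4,5,7,8,10,11,12); its 9 consecutive differences strictly alternate in sign, and length 10 is optimal.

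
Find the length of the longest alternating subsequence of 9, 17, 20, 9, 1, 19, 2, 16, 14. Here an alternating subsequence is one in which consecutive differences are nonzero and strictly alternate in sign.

7

Track the best alternating length ending on an up-step vs a down-step at each position: up/down = 1/1, 2/1, 2/1, 1/3, 1/3, 4/3, 4/5, 6/5, 6/7.
The maximum over both is 7; one such subsequence is 9, 17, 9, 19, 2, 16, 14.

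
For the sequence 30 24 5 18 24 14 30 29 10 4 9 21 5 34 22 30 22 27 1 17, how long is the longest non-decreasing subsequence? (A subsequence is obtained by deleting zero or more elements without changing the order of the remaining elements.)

6

Let dp[i] be the longest non-decreasing subsequence ending at position i. Then dp = [1, 1, 1, 2, 3, 2, 4, 4, 2, 1, 2, 3, 2, 5, 4, 5, 5, 6, 1, 3].
The maximum is 6; one witness is 5, 18, 21, 22, 22, 27 at positions 3,4,12,15,17,18.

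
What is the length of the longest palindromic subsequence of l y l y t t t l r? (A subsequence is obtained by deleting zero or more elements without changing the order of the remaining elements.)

Using dp[i][j] = 2 + dp[i+1][j−1] if the ends match, else max(dp[i+1][j], dp[i][j−1]):
dp[1][9] = 5. A witness is ltttl at positions 3,5,6,7,8.

5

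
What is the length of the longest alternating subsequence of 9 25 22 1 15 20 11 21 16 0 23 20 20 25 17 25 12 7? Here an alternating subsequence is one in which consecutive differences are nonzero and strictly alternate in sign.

Track the best alternating length ending on an up-step vs a down-step at each position: up/down = 1/1, 2/1, 2/3, 1/3, 4/3, 4/3, 4/5, 6/3, 6/7, 1/7, 8/3, 8/9, 8/9, 10/1, 8/11, 12/1, 8/13, 8/13.
The maximum over both is 13; one such subsequence is 9, 25, 1, 15, 11, 21, 16, 23, 20, 25, 17, 25, 12.

13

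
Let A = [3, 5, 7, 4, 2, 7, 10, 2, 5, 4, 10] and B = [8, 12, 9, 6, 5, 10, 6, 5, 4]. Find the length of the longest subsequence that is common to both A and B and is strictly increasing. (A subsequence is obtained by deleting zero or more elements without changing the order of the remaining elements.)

A longest common strictly increasing subsequence is 5, 10 (length 2); it appears in order in both A and B, and no longer such subsequence exists.

2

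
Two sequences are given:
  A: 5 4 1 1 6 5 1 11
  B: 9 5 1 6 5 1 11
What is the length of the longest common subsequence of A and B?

Backtracking the LCS table gives one alignment: 5 (A1,B2) → 1 (A4,B3) → 6 (A5,B4) → 5 (A6,B5) → 1 (A7,B6) → 11 (A8,B7).
So the longest common subsequence has length 6.

6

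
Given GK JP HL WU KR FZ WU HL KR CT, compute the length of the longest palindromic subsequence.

5

One longest palindromic subsequence is HL WU FZ WU HL (positions 3,4,6,7,8); it reads the same forward and backward, and the interval DP gives dp[1][10] = 5.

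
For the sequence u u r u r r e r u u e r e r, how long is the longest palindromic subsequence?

One longest palindromic subsequence is reruurer (positions 3,7,8,9,10,12,13,14); it reads the same forward and backward, and the interval DP gives dp[1][14] = 8.

8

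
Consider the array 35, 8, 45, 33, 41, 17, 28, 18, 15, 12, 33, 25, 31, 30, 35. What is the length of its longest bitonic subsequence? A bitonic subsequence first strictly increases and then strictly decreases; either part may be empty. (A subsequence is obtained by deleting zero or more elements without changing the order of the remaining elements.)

One longest bitonic subsequence is 35, 45, 41, 28, 18, 15, 12 (positions 1,3,5,7,8,9,10): it rises to 45 then falls. Length 7 is optimal.

7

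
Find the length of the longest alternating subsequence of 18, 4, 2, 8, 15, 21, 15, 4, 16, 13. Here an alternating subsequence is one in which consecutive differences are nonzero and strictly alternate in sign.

6

A longest alternating subsequence is 18, 4, 21, 15, 16, 13 (positions 1,2,6,7,9,10); its 5 consecutive differences strictly alternate in sign, and length 6 is optimal.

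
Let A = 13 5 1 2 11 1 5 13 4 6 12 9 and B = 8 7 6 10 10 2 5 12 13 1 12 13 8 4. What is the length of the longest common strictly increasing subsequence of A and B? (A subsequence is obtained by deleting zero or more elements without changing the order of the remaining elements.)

3

A longest common strictly increasing subsequence is 2, 5, 12 (length 3); it appears in order in both A and B, and no longer such subsequence exists.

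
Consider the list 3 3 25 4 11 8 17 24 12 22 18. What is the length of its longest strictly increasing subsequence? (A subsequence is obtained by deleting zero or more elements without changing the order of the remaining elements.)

5

One longest increasing subsequence is 3, 4, 11, 17, 24 (positions 1,4,5,7,8), of length 5; no longer one exists.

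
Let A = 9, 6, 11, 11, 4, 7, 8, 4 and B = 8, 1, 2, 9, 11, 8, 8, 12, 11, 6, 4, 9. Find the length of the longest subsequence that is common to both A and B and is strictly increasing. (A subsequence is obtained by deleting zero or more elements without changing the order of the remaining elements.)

A longest common strictly increasing subsequence is 9, 11 (length 2); it appears in order in both A and B, and no longer such subsequence exists.

2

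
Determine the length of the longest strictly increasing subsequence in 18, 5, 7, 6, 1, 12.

3

Let dp[i] be the longest increasing subsequence ending at position i. Then dp = [1, 1, 2, 2, 1, 3].
The maximum is 3; one witness is 5, 7, 12 at positions 2,3,6.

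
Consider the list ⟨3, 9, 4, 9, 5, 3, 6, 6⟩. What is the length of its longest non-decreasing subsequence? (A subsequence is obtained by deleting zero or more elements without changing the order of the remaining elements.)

5

Let dp[i] be the longest non-decreasing subsequence ending at position i. Then dp = [1, 2, 2, 3, 3, 2, 4, 5].
The maximum is 5; one witness is 3, 4, 5, 6, 6 at positions 1,3,5,7,8.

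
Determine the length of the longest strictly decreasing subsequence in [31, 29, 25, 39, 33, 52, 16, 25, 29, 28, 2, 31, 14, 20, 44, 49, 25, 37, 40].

5

One longest decreasing subsequence is 31, 29, 25, 16, 2 (positions 1,2,3,7,11), of length 5; no longer one exists.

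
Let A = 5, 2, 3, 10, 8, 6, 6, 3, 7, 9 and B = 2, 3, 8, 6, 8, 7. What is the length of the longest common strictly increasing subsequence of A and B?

For each value that appears in both, track the longest common increasing run ending there.
The best achievable length is 4; one witness is 2, 3, 6, 7 (A-positions 2,3,6,9, B-positions 1,2,4,6).

4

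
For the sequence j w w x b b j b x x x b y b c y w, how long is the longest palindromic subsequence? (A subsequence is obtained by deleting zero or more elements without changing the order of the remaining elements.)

One longest palindromic subsequence is wbbxxxbbw (positions 2,6,8,9,10,11,12,14,17); it reads the same forward and backward, and the interval DP gives dp[1][17] = 9.

9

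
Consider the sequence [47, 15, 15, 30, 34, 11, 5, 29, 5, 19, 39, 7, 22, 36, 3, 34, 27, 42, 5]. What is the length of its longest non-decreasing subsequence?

One longest non-decreasing subsequence is 15, 15, 30, 34, 39, 42 (positions 2,3,4,5,11,18), of length 6; no longer one exists.

6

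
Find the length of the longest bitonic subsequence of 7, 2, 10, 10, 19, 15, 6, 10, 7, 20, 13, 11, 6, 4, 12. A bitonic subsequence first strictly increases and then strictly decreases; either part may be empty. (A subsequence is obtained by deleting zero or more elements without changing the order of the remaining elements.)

8

Let inc[i] be the LIS ending at i and dec[i] the longest strictly decreasing subsequence starting at i. inc = [1, 1, 2, 2, 3, 3, 2, 3, 3, 4, 4, 4, 2, 2, 5], dec = [3, 1, 4, 4, 6, 5, 2, 4, 3, 5, 4, 3, 2, 1, 1].
max_i inc[i]+dec[i]−1 = 8, with one witness 7, 10, 19, 15, 13, 11, 6, 4.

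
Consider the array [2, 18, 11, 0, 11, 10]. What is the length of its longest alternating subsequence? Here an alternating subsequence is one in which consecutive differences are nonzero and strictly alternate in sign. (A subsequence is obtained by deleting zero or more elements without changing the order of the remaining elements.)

5

Track the best alternating length ending on an up-step vs a down-step at each position: up/down = 1/1, 2/1, 2/3, 1/3, 4/3, 4/5.
The maximum over both is 5; one such subsequence is 2, 18, 0, 11, 10.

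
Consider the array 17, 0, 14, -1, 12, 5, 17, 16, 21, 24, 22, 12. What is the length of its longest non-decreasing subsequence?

Scanning left to right, the best length ending at each element is: 17→1, 0→1, 14→2, -1→1, 12→2, 5→2, 17→3, 16→3, 21→4, 24→5, 22→5, 12→3.
So the longest non-decreasing subsequence has length 5, e.g. 0, 14, 17, 21, 24.

5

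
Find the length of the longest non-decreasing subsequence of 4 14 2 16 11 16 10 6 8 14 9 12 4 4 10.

Let dp[i] be the longest non-decreasing subsequence ending at position i. Then dp = [1, 2, 1, 3, 2, 4, 2, 2, 3, 4, 4, 5, 2, 3, 5].
The maximum is 5; one witness is 4, 6, 8, 9, 12 at positions 1,8,9,11,12.

5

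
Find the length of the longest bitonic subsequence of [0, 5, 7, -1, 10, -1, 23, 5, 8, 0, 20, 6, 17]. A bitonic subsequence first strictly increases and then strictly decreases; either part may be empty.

7

One longest bitonic subsequence is 0, 5, 7, 10, 23, 20, 17 (positions 1,2,3,5,7,11,13): it rises to 23 then falls. Length 7 is optimal.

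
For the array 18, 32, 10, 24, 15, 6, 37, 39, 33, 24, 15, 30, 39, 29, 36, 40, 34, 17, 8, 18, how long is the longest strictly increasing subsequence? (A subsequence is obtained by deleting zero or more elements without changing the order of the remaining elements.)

6

One longest increasing subsequence is 10, 15, 24, 30, 39, 40 (positions 3,5,10,12,13,16), of length 6; no longer one exists.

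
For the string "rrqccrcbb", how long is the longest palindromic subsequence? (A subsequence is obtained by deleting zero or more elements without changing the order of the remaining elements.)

One longest palindromic subsequence is rccr (positions 2,4,5,6); it reads the same forward and backward, and the interval DP gives dp[1][9] = 4.

4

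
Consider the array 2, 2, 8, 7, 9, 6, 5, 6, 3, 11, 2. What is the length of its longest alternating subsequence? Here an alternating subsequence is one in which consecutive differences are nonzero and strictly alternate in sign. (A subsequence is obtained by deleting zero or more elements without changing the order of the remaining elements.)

A longest alternating subsequence is 2, 8, 7, 9, 5, 6, 3, 11, 2 (positions 1,3,4,5,7,8,9,10,11); its 8 consecutive differences strictly alternate in sign, and length 9 is optimal.

9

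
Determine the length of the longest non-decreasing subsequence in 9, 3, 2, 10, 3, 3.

One longest non-decreasing subsequence is 3, 3, 3 (positions 2,5,6), of length 3; no longer one exists.

3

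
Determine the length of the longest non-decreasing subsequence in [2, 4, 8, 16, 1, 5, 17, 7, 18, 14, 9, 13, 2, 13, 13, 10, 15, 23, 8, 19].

10

One longest non-decreasing subsequence is 2, 4, 5, 7, 9, 13, 13, 13, 15, 23 (positions 1,2,6,8,11,12,14,15,17,18), of length 10; no longer one exists.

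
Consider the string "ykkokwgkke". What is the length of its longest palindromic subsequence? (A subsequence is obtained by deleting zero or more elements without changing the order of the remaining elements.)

5

Using dp[i][j] = 2 + dp[i+1][j−1] if the ends match, else max(dp[i+1][j], dp[i][j−1]):
dp[1][10] = 5. A witness is kkgkk at positions 3,5,7,8,9.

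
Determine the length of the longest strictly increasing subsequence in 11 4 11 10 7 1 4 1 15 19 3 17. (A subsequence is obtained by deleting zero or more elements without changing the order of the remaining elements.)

4

Let dp[i] be the longest increasing subsequence ending at position i. Then dp = [1, 1, 2, 2, 2, 1, 2, 1, 3, 4, 2, 4].
The maximum is 4; one witness is 4, 11, 15, 19 at positions 2,3,9,10.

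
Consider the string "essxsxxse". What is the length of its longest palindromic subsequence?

7

One longest palindromic subsequence is esxxxse (positions 1,2,4,6,7,8,9); it reads the same forward and backward, and the interval DP gives dp[1][9] = 7.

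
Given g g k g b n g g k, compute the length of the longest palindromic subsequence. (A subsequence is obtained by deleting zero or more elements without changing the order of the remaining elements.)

5

Using dp[i][j] = 2 + dp[i+1][j−1] if the ends match, else max(dp[i+1][j], dp[i][j−1]):
dp[1][9] = 5. A witness is kgggk at positions 3,4,7,8,9.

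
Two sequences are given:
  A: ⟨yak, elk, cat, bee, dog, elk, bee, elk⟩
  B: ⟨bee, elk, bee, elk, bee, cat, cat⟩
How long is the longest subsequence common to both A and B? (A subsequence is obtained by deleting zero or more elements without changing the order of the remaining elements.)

4

Backtracking the LCS table gives one alignment: elk (A2,B2) → bee (A4,B3) → elk (A6,B4) → bee (A7,B5).
So the longest common subsequence has length 4.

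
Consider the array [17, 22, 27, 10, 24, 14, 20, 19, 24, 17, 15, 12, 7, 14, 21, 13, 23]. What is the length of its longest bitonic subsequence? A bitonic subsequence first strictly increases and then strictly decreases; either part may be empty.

10

One longest bitonic subsequence is 17, 22, 27, 24, 20, 19, 17, 15, 14, 13 (positions 1,2,3,5,7,8,10,11,14,16): it rises to 27 then falls. Length 10 is optimal.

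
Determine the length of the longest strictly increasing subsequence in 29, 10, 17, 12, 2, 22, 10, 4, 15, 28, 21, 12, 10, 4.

4

Let dp[i] be the longest increasing subsequence ending at position i. Then dp = [1, 1, 2, 2, 1, 3, 2, 2, 3, 4, 4, 3, 3, 2].
The maximum is 4; one witness is 10, 17, 22, 28 at positions 2,3,6,10.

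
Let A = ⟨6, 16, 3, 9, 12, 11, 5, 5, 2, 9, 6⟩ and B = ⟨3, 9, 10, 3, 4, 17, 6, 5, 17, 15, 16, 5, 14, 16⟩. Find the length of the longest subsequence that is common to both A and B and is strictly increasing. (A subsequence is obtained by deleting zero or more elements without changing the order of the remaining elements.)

2

For each value that appears in both, track the longest common increasing run ending there.
The best achievable length is 2; one witness is 3, 9 (A-positions 3,4, B-positions 1,2).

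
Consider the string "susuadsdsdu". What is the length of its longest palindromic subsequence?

One longest palindromic subsequence is udsdsdu (positions 2,6,7,8,9,10,11); it reads the same forward and backward, and the interval DP gives dp[1][11] = 7.

7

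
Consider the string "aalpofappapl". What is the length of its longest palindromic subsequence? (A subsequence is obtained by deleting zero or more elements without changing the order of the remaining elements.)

One longest palindromic subsequence is lpappapl (positions 3,4,7,8,9,10,11,12); it reads the same forward and backward, and the interval DP gives dp[1][12] = 8.

8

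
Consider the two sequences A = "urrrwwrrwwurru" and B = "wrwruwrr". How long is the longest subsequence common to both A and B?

6

A longest common subsequence is rwrwrr (length 6); the LCS DP confirms no longer common subsequence exists.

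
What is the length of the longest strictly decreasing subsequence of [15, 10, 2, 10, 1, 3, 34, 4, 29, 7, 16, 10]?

Let dp[i] be the longest decreasing subsequence ending at position i. Then dp = [1, 2, 3, 2, 4, 3, 1, 3, 2, 3, 3, 4].
The maximum is 4; one witness is 15, 10, 2, 1 at positions 1,2,3,5.

4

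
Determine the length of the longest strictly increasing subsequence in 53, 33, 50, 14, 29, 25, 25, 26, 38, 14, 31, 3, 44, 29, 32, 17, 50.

Let dp[i] be the longest increasing subsequence ending at position i. Then dp = [1, 1, 2, 1, 2, 2, 2, 3, 4, 1, 4, 1, 5, 4, 5, 2, 6].
The maximum is 6; one witness is 14, 25, 26, 38, 44, 50 at positions 4,6,8,9,13,17.

6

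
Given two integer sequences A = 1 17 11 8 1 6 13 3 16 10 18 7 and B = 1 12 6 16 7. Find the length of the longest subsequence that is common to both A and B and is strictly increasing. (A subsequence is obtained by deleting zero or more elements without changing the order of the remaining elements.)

3

For each value that appears in both, track the longest common increasing run ending there.
The best achievable length is 3; one witness is 1, 6, 16 (A-positions 1,6,9, B-positions 1,3,4).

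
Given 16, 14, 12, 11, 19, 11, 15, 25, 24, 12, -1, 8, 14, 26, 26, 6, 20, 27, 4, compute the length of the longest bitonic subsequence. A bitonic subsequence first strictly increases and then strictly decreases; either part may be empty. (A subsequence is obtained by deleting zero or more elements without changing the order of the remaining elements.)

Let inc[i] be the LIS ending at i and dec[i] the longest strictly decreasing subsequence starting at i. inc = [1, 1, 1, 1, 2, 1, 2, 3, 3, 2, 1, 2, 3, 4, 4, 2, 4, 5, 2], dec = [7, 6, 5, 4, 6, 4, 5, 6, 5, 4, 1, 3, 3, 3, 3, 2, 2, 2, 1].
max_i inc[i]+dec[i]−1 = 8, with one witness 16, 19, 25, 24, 12, 8, 6, 4.

8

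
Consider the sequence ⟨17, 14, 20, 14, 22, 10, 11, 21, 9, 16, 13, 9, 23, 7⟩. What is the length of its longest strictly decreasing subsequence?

6

Let dp[i] be the longest decreasing subsequence ending at position i. Then dp = [1, 2, 1, 2, 1, 3, 3, 2, 4, 3, 4, 5, 1, 6].
The maximum is 6; one witness is 22, 21, 16, 13, 9, 7 at positions 5,8,10,11,12,14.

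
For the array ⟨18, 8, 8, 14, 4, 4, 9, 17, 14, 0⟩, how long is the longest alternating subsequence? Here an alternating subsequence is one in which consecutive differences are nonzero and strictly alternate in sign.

6

A longest alternating subsequence is 18, 8, 14, 4, 17, 14 (positions 1,2,4,5,8,9); its 5 consecutive differences strictly alternate in sign, and length 6 is optimal.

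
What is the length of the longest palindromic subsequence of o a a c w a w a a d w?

Using dp[i][j] = 2 + dp[i+1][j−1] if the ends match, else max(dp[i+1][j], dp[i][j−1]):
dp[1][11] = 7. A witness is aawawaa at positions 2,3,5,6,7,8,9.

7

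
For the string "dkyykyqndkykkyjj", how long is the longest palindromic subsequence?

7

One longest palindromic subsequence is ykkykky (positions 4,5,10,11,12,13,14); it reads the same forward and backward, and the interval DP gives dp[1][16] = 7.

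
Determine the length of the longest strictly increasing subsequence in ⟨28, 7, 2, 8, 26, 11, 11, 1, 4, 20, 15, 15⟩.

Let dp[i] be the longest increasing subsequence ending at position i. Then dp = [1, 1, 1, 2, 3, 3, 3, 1, 2, 4, 4, 4].
The maximum is 4; one witness is 7, 8, 11, 20 at positions 2,4,6,10.

4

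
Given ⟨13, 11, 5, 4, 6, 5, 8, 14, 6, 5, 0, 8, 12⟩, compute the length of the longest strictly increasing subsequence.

Let dp[i] be the longest increasing subsequence ending at position i. Then dp = [1, 1, 1, 1, 2, 2, 3, 4, 3, 2, 1, 4, 5].
The maximum is 5; one witness is 4, 5, 6, 8, 12 at positions 4,6,9,12,13.

5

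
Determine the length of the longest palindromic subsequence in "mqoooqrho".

Using dp[i][j] = 2 + dp[i+1][j−1] if the ends match, else max(dp[i+1][j], dp[i][j−1]):
dp[1][9] = 5. A witness is qoooq at positions 2,3,4,5,6.

5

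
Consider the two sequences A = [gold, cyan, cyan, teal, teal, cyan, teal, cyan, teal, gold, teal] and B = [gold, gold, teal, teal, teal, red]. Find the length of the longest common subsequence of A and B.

A longest common subsequence is gold, teal, teal, teal (length 4); the LCS DP confirms no longer common subsequence exists.

4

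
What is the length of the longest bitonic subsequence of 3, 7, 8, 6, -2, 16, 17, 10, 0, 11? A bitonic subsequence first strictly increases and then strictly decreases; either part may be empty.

7

Let inc[i] be the LIS ending at i and dec[i] the longest strictly decreasing subsequence starting at i. inc = [1, 2, 3, 2, 1, 4, 5, 4, 2, 5], dec = [2, 3, 3, 2, 1, 3, 3, 2, 1, 1].
max_i inc[i]+dec[i]−1 = 7, with one witness 3, 7, 8, 16, 17, 10, 0.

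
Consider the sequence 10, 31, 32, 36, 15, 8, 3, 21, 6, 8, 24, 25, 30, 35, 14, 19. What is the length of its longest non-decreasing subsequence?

One longest non-decreasing subsequence is 10, 15, 21, 24, 25, 30, 35 (positions 1,5,8,11,12,13,14), of length 7; no longer one exists.

7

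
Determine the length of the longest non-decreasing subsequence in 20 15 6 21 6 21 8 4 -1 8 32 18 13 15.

Scanning left to right, the best length ending at each element is: 20→1, 15→1, 6→1, 21→2, 6→2, 21→3, 8→3, 4→1, -1→1, 8→4, 32→5, 18→5, 13→5, 15→6.
So the longest non-decreasing subsequence has length 6, e.g. 6, 6, 8, 8, 13, 15.

6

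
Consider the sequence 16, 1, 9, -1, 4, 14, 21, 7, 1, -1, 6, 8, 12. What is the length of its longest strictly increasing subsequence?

5

Let dp[i] be the longest increasing subsequence ending at position i. Then dp = [1, 1, 2, 1, 2, 3, 4, 3, 2, 1, 3, 4, 5].
The maximum is 5; one witness is 1, 4, 7, 8, 12 at positions 2,5,8,12,13.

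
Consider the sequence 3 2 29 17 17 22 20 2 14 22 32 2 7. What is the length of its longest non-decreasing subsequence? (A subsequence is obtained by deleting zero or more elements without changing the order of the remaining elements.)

6

Let dp[i] be the longest non-decreasing subsequence ending at position i. Then dp = [1, 1, 2, 2, 3, 4, 4, 2, 3, 5, 6, 3, 4].
The maximum is 6; one witness is 3, 17, 17, 22, 22, 32 at positions 1,4,5,6,10,11.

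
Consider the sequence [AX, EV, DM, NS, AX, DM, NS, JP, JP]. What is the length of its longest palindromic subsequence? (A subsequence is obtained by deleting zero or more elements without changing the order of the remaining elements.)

Using dp[i][j] = 2 + dp[i+1][j−1] if the ends match, else max(dp[i+1][j], dp[i][j−1]):
dp[1][9] = 3. A witness is NS DM NS at positions 4,6,7.

3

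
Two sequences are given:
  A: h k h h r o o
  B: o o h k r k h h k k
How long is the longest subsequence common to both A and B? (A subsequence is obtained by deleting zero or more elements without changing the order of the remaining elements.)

Backtracking the LCS table gives one alignment: h (A1,B3) → k (A2,B6) → h (A3,B7) → h (A4,B8).
So the longest common subsequence has length 4.

4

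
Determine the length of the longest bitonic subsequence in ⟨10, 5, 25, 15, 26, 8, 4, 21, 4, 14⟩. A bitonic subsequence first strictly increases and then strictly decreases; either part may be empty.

One longest bitonic subsequence is 10, 25, 15, 8, 4 (positions 1,3,4,6,9): it rises to 25 then falls. Length 5 is optimal.

5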